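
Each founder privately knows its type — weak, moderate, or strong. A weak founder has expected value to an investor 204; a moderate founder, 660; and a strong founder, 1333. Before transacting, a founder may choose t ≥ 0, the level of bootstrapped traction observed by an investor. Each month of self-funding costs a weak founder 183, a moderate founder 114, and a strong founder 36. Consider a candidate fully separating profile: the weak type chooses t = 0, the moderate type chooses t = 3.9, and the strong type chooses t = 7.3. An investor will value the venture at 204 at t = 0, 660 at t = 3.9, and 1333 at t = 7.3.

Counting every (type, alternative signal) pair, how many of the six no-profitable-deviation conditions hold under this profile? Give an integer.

5

Moderate (own payoff 660 − 114×3.9 = 215.4): to t=0 gives 204 → no gain ✓; to t=7.3 gives 1333 − 114×7.3 = 500.8 → profitable ✗.
Weak (own payoff 204): to t=3.9 gives 660 − 183×3.9 = -53.7 → no gain ✓; to t=7.3 gives 1333 − 183×7.3 = -2.9 → no gain ✓.
Strong (own payoff 1333 − 36×7.3 = 1070.2): to t=0 gives 204 → no gain ✓; to t=3.9 gives 660 − 36×3.9 = 519.6 → no gain ✓.
5 of the 6 constraints hold; not an equilibrium.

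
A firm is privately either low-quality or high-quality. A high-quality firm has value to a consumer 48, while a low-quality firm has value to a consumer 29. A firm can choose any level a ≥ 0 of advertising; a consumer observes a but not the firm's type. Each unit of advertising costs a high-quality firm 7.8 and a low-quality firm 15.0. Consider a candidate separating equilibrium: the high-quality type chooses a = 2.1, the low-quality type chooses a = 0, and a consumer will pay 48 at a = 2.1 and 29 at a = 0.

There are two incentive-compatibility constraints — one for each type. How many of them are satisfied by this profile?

2

Low-quality type: stay at 0 → 29; mimic → 48 − 15.0 × 2.1 = 16.5. IC holds (29 ≥ 16.5).
High-quality type: signal → 48 − 7.8 × 2.1 = 31.62; deviate to 0 → 29. IC holds (31.62 ≥ 29).
2 of 2 constraints hold, so this is a separating equilibrium.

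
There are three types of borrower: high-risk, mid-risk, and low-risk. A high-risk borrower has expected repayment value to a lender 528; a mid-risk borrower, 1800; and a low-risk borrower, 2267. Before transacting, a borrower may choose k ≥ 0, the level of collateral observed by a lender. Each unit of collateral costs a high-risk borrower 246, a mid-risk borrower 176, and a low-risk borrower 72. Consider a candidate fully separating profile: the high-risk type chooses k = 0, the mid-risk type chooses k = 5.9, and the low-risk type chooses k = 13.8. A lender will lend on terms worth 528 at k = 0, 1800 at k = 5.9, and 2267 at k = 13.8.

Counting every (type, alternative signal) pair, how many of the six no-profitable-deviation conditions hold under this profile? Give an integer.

5

High-risk (own payoff 528): to k=5.9 gives 1800 − 246×5.9 = 348.6 → no gain ✓; to k=13.8 gives 2267 − 246×13.8 = -1127.8 → no gain ✓.
Low-risk (own payoff 2267 − 72×13.8 = 1273.4): to k=0 gives 528 → no gain ✓; to k=5.9 gives 1800 − 72×5.9 = 1375.2 → profitable ✗.
Mid-risk (own payoff 1800 − 176×5.9 = 761.6): to k=0 gives 528 → no gain ✓; to k=13.8 gives 2267 − 176×13.8 = -161.8 → no gain ✓.
5 of the 6 constraints hold; not an equilibrium.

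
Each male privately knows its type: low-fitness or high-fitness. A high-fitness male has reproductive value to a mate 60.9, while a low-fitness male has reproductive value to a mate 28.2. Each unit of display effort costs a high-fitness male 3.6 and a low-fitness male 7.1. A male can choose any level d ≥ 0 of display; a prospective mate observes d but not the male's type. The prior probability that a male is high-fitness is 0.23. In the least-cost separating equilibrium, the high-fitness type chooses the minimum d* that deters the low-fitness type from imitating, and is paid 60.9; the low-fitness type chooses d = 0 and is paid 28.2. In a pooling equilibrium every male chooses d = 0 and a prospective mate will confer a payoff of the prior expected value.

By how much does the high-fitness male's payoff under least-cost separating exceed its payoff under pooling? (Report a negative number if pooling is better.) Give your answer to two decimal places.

Least-cost separating signal: d* solves 28.2 = 60.9 − 7.1·d*, so d* = (60.9 − 28.2)/7.1 ≈ 4.6056.
High-fitness type's separating payoff: 60.9 − 3.6 × d* = 60.9 − 3.6 × (60.9 − 28.2)/7.1 = 60.9 − 117.72/7.1 ≈ 44.3197.
Pooling payoff: 0.23 × 60.9 + 0.77 × 28.2 = 35.721.
Difference: 44.3197 − 35.721 = 8.5987, i.e. 8.60 to two decimal places.
The high-fitness type prefers to separate.

8.60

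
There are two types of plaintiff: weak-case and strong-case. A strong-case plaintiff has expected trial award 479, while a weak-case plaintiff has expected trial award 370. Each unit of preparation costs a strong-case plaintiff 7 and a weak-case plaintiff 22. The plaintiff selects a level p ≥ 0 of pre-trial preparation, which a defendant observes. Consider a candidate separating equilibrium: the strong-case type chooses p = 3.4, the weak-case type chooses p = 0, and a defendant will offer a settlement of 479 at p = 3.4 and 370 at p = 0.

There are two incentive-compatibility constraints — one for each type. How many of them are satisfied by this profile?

1

Weak-case type: stay at 0 → 370; mimic → 479 − 22 × 3.4 = 404.2. IC fails (370 < 404.2).
Strong-case type: signal → 479 − 7 × 3.4 = 455.2; deviate to 0 → 370. IC holds (455.2 ≥ 370).
1 of 2 constraints hold, so this profile is not an equilibrium.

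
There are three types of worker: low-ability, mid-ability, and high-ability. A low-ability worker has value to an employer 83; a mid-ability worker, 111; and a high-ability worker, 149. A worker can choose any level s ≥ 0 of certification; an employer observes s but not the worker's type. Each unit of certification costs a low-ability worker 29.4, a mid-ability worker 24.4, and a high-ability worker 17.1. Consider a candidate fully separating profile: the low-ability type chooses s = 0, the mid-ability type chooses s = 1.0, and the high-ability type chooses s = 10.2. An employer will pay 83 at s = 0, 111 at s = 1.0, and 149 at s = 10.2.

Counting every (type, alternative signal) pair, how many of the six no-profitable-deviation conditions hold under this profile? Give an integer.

Low-ability (own payoff 83): to s=1.0 gives 111 − 29.4×1.0 = 81.6 → no gain ✓; to s=10.2 gives 149 − 29.4×10.2 = -150.88 → no gain ✓.
High-ability (own payoff 149 − 17.1×10.2 = -25.42): to s=0 gives 83 → profitable ✗; to s=1.0 gives 111 − 17.1×1.0 = 93.9 → profitable ✗.
Mid-ability (own payoff 111 − 24.4×1.0 = 86.6): to s=0 gives 83 → no gain ✓; to s=10.2 gives 149 − 24.4×10.2 = -99.88 → no gain ✓.
4 of the 6 constraints hold; not an equilibrium.

4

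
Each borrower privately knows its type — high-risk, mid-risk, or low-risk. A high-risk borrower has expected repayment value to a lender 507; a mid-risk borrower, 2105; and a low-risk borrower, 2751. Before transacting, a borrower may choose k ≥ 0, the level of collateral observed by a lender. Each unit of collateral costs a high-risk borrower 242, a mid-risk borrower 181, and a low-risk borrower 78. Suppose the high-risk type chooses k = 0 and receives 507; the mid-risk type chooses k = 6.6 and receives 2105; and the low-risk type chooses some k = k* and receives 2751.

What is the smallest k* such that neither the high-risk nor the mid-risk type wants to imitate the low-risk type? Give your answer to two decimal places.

High-risk type (on-path payoff 507) won't mimic when 507 ≥ 2751 − 242·k*, i.e. k* ≥ 9.27.
Mid-risk type (on-path payoff 2105 − 181×6.6 = 910.4) won't mimic when 910.4 ≥ 2751 − 181·k*, i.e. k* ≥ 10.17.
Both must hold, so k* = max(9.27, 10.17) = 10.17. The mid-risk type's constraint binds.

10.17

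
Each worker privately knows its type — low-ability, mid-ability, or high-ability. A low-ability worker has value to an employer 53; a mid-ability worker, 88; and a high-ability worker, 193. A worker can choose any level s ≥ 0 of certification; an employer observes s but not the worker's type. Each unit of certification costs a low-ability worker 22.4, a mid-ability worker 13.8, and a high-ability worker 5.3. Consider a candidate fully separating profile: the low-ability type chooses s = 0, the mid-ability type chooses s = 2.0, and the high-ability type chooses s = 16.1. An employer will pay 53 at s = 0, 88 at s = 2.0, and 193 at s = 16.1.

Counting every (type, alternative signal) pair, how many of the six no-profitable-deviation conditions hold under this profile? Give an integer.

6

High-ability (own payoff 193 − 5.3×16.1 = 107.67): to s=0 gives 53 → no gain ✓; to s=2.0 gives 88 − 5.3×2.0 = 77.4 → no gain ✓.
Low-ability (own payoff 53): to s=2.0 gives 88 − 22.4×2.0 = 43.2 → no gain ✓; to s=16.1 gives 193 − 22.4×16.1 = -167.64 → no gain ✓.
Mid-ability (own payoff 88 − 13.8×2.0 = 60.4): to s=0 gives 53 → no gain ✓; to s=16.1 gives 193 − 13.8×16.1 = -29.18 → no gain ✓.
6 of the 6 constraints hold; this profile is a separating equilibrium.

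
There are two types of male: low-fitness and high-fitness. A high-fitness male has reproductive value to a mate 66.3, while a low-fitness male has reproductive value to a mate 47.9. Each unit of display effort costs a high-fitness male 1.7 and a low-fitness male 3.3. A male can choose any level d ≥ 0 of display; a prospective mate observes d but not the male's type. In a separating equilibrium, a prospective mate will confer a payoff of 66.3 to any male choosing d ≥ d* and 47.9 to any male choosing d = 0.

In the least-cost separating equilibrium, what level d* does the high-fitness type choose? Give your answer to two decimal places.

A low-fitness male choosing d = 0 receives 47.9.
Imitating at d* instead would pay 66.3 at cost 3.3·d*, netting 66.3 − 3.3·d*.
Indifference: 47.9 = 66.3 − 3.3·d*, so d* = (66.3 − 47.9) / 3.3 ≈ 5.58.
At d* the low-fitness type's incentive constraint just binds; the high-fitness type strictly prefers d* since its per-unit cost is lower.

5.58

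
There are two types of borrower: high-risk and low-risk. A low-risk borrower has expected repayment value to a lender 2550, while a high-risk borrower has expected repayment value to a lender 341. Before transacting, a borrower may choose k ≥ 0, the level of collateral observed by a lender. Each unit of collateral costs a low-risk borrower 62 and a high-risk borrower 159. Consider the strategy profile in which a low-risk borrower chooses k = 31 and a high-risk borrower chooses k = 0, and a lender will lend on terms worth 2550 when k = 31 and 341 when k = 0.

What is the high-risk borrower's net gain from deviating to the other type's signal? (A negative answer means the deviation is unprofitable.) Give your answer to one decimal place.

Playing k = 0 the high-risk borrower receives 341.
Deviating to k = 31 brings payment 2550 at cost 159 × 31 = 4929, netting -2379.
Gain from deviating: -2379 − 341 = -2720.0.
The gain is negative, so the high-risk type's incentive-compatibility constraint is satisfied.

-2720.0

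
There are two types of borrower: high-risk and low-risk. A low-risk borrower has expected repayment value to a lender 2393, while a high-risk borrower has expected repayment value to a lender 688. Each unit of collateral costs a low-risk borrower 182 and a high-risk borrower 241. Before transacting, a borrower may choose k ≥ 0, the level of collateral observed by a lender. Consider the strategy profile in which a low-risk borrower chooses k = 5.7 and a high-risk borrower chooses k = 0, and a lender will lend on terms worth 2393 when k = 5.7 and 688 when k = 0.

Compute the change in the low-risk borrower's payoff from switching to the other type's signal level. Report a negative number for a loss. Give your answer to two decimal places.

Playing k = 5.7 the low-risk borrower receives 2393 − 182 × 5.7 = 1355.6.
Deviating to k = 0 yields 688 instead.
Gain from deviating: 688 − 1355.6 = -667.60.
The gain is negative, so the low-risk type's incentive-compatibility constraint is satisfied.

-667.60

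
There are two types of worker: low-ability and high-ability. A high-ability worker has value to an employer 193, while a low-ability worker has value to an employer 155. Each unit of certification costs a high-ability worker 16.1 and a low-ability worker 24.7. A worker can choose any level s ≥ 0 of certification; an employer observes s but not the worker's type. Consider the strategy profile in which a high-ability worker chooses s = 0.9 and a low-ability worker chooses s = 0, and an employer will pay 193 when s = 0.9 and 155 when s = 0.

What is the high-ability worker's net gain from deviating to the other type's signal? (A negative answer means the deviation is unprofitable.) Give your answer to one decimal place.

Playing s = 0.9 the high-ability worker receives 193 − 16.1 × 0.9 = 178.51.
Deviating to s = 0 yields 155 instead.
Gain from deviating: 155 − 178.51 = -23.51, i.e. -23.5 to one decimal place.
The gain is negative, so the high-ability type's incentive-compatibility constraint is satisfied.

-23.5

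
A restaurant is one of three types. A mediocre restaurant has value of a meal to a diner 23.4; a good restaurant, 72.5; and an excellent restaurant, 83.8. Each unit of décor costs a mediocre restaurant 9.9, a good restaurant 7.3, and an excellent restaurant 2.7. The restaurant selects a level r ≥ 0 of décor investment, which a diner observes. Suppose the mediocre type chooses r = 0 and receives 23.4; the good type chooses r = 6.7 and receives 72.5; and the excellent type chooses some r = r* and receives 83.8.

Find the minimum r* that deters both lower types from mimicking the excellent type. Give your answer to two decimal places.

8.25

Good type (on-path payoff 72.5 − 7.3×6.7 = 23.59) won't mimic when 23.59 ≥ 83.8 − 7.3·r*, i.e. r* ≥ 8.25.
Mediocre type (on-path payoff 23.4) won't mimic when 23.4 ≥ 83.8 − 9.9·r*, i.e. r* ≥ 6.10.
Both must hold, so r* = max(6.10, 8.25) = 8.25. The good type's constraint binds.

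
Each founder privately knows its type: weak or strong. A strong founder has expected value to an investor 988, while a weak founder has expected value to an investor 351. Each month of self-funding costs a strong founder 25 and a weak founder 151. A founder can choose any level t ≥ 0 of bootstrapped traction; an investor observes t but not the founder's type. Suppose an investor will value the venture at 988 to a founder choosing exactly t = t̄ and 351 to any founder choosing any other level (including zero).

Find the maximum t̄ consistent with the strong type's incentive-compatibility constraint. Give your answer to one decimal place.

25.5

Choosing t̄ yields the strong type 988 − 25·t̄; choosing zero yields 351.
The strong type is indifferent at 988 − 25·t̄ = 351, i.e. t̄ = (988 − 351) / 25 ≈ 25.5.
For any t̄ above 25.5 the strong type would rather pool at zero, so separation collapses.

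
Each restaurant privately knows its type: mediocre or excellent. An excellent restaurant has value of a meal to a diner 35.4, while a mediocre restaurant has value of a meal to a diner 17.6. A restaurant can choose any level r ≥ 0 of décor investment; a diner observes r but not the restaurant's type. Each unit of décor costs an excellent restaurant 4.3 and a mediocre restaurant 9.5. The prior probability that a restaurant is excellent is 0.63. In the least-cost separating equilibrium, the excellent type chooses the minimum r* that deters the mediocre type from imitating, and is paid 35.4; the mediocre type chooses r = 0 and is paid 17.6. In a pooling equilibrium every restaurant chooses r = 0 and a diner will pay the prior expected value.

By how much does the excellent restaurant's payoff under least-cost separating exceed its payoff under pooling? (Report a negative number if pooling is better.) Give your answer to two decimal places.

Least-cost separating signal: r* solves 17.6 = 35.4 − 9.5·r*, so r* = (35.4 − 17.6)/9.5 ≈ 1.8737.
Excellent type's separating payoff: 35.4 − 4.3 × r* = 35.4 − 4.3 × (35.4 − 17.6)/9.5 = 35.4 − 76.54/9.5 ≈ 27.3432.
Pooling payoff: 0.63 × 35.4 + 0.37 × 17.6 = 28.814.
Difference: 27.3432 − 28.814 = -1.4708, i.e. -1.47 to two decimal places.
The excellent type would prefer the pooling outcome.

-1.47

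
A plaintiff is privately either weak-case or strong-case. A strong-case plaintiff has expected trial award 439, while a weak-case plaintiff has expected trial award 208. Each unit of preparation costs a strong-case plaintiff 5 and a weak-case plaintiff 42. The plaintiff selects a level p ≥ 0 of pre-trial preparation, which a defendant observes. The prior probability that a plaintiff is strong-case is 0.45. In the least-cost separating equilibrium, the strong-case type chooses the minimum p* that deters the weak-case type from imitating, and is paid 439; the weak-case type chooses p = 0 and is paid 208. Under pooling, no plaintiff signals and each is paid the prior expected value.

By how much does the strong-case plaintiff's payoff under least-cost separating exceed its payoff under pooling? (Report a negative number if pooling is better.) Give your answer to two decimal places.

99.55

Least-cost separating signal: p* solves 208 = 439 − 42·p*, so p* = (439 − 208)/42 = 5.5.
Strong-case type's separating payoff: 439 − 5 × p* = 439 − 5 × (439 − 208)/42 = 439 − 1155/42 = 411.5.
Pooling payoff: 0.45 × 439 + 0.55 × 208 = 311.95.
Difference: 411.5 − 311.95 = 99.55.
The strong-case type prefers to separate.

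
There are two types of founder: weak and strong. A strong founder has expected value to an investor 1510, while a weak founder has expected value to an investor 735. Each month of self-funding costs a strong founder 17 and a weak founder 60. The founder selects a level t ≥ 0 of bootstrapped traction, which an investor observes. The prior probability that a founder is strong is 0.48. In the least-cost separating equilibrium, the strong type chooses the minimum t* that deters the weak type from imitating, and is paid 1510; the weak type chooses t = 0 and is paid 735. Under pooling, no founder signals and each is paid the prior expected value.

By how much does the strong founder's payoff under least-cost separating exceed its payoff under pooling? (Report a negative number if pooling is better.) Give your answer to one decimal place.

Least-cost separating signal: t* solves 735 = 1510 − 60·t*, so t* = (1510 − 735)/60 ≈ 12.9167.
Strong type's separating payoff: 1510 − 17 × t* = 1510 − 17 × (1510 − 735)/60 = 1510 − 13175/60 ≈ 1290.417.
Pooling payoff: 0.48 × 1510 + 0.52 × 735 = 1107.
Difference: 1290.417 − 1107 = 183.417, i.e. 183.4 to one decimal place.
The strong type prefers to separate.

183.4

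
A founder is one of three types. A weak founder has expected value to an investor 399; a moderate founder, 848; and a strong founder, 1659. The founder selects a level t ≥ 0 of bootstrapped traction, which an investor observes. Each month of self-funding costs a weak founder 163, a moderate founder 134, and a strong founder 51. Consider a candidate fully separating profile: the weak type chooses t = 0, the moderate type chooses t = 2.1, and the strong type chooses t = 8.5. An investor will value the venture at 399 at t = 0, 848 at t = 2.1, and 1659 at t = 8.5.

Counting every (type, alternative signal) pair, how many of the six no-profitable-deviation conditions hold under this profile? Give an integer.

5

Moderate (own payoff 848 − 134×2.1 = 566.6): to t=0 gives 399 → no gain ✓; to t=8.5 gives 1659 − 134×8.5 = 520 → no gain ✓.
Strong (own payoff 1659 − 51×8.5 = 1225.5): to t=0 gives 399 → no gain ✓; to t=2.1 gives 848 − 51×2.1 = 740.9 → no gain ✓.
Weak (own payoff 399): to t=2.1 gives 848 − 163×2.1 = 505.7 → profitable ✗; to t=8.5 gives 1659 − 163×8.5 = 273.5 → no gain ✓.
5 of the 6 constraints hold; not an equilibrium.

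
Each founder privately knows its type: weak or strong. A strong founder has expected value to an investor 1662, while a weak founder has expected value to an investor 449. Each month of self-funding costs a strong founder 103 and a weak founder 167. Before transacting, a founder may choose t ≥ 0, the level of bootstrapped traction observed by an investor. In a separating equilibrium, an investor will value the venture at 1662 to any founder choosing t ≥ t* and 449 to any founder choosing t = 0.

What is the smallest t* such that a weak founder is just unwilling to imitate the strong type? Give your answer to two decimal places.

A weak founder choosing t = 0 receives 449.
Imitating at t* instead would pay 1662 at cost 167·t*, netting 1662 − 167·t*.
Indifference: 449 = 1662 − 167·t*, so t* = (1662 − 449) / 167 ≈ 7.26.
At t* the weak type's incentive constraint just binds; the strong type strictly prefers t* since its per-unit cost is lower.

7.26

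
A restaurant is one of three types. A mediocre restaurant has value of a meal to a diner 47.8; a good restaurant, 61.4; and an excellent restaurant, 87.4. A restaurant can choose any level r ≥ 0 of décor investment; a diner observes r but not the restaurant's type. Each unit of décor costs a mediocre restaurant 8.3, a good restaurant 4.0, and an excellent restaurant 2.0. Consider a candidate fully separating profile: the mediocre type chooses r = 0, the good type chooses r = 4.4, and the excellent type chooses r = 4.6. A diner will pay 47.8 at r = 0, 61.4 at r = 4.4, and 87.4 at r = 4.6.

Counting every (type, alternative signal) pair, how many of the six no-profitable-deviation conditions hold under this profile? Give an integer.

Good (own payoff 61.4 − 4.0×4.4 = 43.8): to r=0 gives 47.8 → profitable ✗; to r=4.6 gives 87.4 − 4.0×4.6 = 69 → profitable ✗.
Mediocre (own payoff 47.8): to r=4.4 gives 61.4 − 8.3×4.4 = 24.88 → no gain ✓; to r=4.6 gives 87.4 − 8.3×4.6 = 49.22 → profitable ✗.
Excellent (own payoff 87.4 − 2.0×4.6 = 78.2): to r=0 gives 47.8 → no gain ✓; to r=4.4 gives 61.4 − 2.0×4.4 = 52.6 → no gain ✓.
3 of the 6 constraints hold; not an equilibrium.

3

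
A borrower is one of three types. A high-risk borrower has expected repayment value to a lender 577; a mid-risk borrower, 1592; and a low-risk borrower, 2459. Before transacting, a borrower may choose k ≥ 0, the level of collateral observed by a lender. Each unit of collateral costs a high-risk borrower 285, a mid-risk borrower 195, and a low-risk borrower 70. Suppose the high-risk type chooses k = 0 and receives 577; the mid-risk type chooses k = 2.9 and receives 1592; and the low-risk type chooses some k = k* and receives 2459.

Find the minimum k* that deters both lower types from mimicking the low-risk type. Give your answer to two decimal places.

High-risk type (on-path payoff 577) won't mimic when 577 ≥ 2459 − 285·k*, i.e. k* ≥ 6.60.
Mid-risk type (on-path payoff 1592 − 195×2.9 = 1026.5) won't mimic when 1026.5 ≥ 2459 − 195·k*, i.e. k* ≥ 7.35.
Both must hold, so k* = max(6.60, 7.35) = 7.35. The mid-risk type's constraint binds.

7.35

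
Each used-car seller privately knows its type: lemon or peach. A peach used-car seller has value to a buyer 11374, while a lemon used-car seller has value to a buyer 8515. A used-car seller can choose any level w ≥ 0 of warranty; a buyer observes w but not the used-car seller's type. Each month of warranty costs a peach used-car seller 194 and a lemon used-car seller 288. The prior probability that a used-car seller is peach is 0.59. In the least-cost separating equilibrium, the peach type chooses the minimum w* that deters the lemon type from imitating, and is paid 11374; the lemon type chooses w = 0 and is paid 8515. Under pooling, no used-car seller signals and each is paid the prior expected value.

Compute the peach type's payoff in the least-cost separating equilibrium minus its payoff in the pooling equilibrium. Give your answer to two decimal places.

-753.66

Least-cost separating signal: w* solves 8515 = 11374 − 288·w*, so w* = (11374 − 8515)/288 ≈ 9.9271.
Peach type's separating payoff: 11374 − 194 × w* = 11374 − 194 × (11374 − 8515)/288 = 11374 − 554646/288 ≈ 9448.1458.
Pooling payoff: 0.59 × 11374 + 0.41 × 8515 = 10201.81.
Difference: 9448.1458 − 10201.81 = -753.6642, i.e. -753.66 to two decimal places.
The peach type would prefer the pooling outcome.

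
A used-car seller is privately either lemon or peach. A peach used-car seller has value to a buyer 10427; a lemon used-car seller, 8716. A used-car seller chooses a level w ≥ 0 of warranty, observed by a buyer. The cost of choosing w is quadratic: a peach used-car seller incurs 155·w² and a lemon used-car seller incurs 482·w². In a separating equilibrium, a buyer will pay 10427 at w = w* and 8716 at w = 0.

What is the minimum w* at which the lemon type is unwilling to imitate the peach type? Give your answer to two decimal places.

The lemon type at w = 0 receives 8716; imitating at w* yields 10427 − 482·w*².
Indifference: 8716 = 10427 − 482·w*², so w*² = (10427 − 8716) / 482 ≈ 3.5498.
w* = √3.5498 ≈ 1.88.

1.88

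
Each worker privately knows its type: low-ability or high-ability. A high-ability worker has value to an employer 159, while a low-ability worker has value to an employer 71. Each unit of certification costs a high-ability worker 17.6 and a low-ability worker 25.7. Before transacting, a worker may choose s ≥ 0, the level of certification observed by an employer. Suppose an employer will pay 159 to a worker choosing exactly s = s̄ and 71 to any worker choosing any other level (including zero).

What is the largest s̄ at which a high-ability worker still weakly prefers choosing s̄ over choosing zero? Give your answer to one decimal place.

Choosing s̄ yields the high-ability type 159 − 17.6·s̄; choosing zero yields 71.
The high-ability type is indifferent at 159 − 17.6·s̄ = 71, i.e. s̄ = (159 − 71) / 17.6 = 5.0.
For any s̄ above 5.0 the high-ability type would rather pool at zero, so separation collapses.

5.0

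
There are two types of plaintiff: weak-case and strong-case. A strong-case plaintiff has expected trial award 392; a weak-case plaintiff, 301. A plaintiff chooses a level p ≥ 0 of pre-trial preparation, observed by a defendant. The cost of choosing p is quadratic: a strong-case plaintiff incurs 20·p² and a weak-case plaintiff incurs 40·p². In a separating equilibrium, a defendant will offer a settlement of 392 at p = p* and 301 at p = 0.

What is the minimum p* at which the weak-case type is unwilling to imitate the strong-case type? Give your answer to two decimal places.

1.51

The weak-case type at p = 0 receives 301; imitating at p* yields 392 − 40·p*².
Indifference: 301 = 392 − 40·p*², so p*² = (392 − 301) / 40 = 2.275.
p* = √2.275 ≈ 1.51.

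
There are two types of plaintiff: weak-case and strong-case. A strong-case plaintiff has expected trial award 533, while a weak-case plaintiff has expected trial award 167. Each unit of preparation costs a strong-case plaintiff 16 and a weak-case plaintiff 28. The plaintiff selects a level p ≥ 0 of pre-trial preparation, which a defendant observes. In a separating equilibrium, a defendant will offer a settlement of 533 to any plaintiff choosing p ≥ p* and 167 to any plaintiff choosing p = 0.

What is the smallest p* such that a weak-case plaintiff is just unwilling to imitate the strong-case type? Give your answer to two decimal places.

A weak-case plaintiff choosing p = 0 receives 167.
Imitating at p* instead would pay 533 at cost 28·p*, netting 533 − 28·p*.
Indifference: 167 = 533 − 28·p*, so p* = (533 − 167) / 28 ≈ 13.07.
At p* the weak-case type's incentive constraint just binds; the strong-case type strictly prefers p* since its per-unit cost is lower.

13.07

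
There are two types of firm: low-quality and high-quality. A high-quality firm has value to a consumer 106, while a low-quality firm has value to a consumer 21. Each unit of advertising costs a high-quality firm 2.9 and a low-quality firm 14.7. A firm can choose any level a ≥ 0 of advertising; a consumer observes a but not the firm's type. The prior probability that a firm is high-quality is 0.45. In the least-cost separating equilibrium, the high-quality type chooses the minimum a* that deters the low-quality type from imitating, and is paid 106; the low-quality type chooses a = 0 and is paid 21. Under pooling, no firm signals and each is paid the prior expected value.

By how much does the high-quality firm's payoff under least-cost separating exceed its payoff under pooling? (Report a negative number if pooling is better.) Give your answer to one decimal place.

30.0

Least-cost separating signal: a* solves 21 = 106 − 14.7·a*, so a* = (106 − 21)/14.7 ≈ 5.7823.
High-quality type's separating payoff: 106 − 2.9 × a* = 106 − 2.9 × (106 − 21)/14.7 = 106 − 246.5/14.7 ≈ 89.231.
Pooling payoff: 0.45 × 106 + 0.55 × 21 = 59.25.
Difference: 89.231 − 59.25 = 29.981, i.e. 30.0 to one decimal place.
The high-quality type prefers to separate.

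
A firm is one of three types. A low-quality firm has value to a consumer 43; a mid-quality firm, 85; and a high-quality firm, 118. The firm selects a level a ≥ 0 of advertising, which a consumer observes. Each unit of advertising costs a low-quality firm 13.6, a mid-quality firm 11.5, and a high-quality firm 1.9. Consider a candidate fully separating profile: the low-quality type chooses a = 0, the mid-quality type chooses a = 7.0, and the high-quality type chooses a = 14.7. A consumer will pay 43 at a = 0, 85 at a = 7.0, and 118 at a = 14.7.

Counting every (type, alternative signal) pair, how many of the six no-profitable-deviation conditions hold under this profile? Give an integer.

5

Low-quality (own payoff 43): to a=7.0 gives 85 − 13.6×7.0 = -10.2 → no gain ✓; to a=14.7 gives 118 − 13.6×14.7 = -81.92 → no gain ✓.
Mid-quality (own payoff 85 − 11.5×7.0 = 4.5): to a=0 gives 43 → profitable ✗; to a=14.7 gives 118 − 11.5×14.7 = -51.05 → no gain ✓.
High-quality (own payoff 118 − 1.9×14.7 = 90.07): to a=0 gives 43 → no gain ✓; to a=7.0 gives 85 − 1.9×7.0 = 71.7 → no gain ✓.
5 of the 6 constraints hold; not an equilibrium.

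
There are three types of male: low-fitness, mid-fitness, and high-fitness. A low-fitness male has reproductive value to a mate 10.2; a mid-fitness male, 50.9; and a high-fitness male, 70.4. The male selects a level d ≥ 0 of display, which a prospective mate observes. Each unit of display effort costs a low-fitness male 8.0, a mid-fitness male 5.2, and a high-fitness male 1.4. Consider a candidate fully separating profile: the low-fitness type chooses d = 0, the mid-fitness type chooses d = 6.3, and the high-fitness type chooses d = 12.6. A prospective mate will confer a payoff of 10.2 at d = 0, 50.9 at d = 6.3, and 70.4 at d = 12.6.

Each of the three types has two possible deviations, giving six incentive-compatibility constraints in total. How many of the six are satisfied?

Low-fitness (own payoff 10.2): to d=6.3 gives 50.9 − 8.0×6.3 = 0.5 → no gain ✓; to d=12.6 gives 70.4 − 8.0×12.6 = -30.4 → no gain ✓.
Mid-fitness (own payoff 50.9 − 5.2×6.3 = 18.14): to d=0 gives 10.2 → no gain ✓; to d=12.6 gives 70.4 − 5.2×12.6 = 4.88 → no gain ✓.
High-fitness (own payoff 70.4 − 1.4×12.6 = 52.76): to d=0 gives 10.2 → no gain ✓; to d=6.3 gives 50.9 − 1.4×6.3 = 42.08 → no gain ✓.
6 of the 6 constraints hold; this profile is a separating equilibrium.

6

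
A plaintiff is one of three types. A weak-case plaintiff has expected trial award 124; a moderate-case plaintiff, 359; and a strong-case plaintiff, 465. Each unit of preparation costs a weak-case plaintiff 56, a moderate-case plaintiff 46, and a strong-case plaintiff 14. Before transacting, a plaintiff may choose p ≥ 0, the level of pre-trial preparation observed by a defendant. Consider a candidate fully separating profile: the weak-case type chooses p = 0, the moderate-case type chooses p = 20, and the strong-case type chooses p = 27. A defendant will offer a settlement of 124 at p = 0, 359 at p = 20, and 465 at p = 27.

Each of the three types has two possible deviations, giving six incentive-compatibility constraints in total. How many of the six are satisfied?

Weak-case (own payoff 124): to p=20 gives 359 − 56×20 = -761 → no gain ✓; to p=27 gives 465 − 56×27 = -1047 → no gain ✓.
Moderate-case (own payoff 359 − 46×20 = -561): to p=0 gives 124 → profitable ✗; to p=27 gives 465 − 46×27 = -777 → no gain ✓.
Strong-case (own payoff 465 − 14×27 = 87): to p=0 gives 124 → profitable ✗; to p=20 gives 359 − 14×20 = 79 → no gain ✓.
4 of the 6 constraints hold; not an equilibrium.

4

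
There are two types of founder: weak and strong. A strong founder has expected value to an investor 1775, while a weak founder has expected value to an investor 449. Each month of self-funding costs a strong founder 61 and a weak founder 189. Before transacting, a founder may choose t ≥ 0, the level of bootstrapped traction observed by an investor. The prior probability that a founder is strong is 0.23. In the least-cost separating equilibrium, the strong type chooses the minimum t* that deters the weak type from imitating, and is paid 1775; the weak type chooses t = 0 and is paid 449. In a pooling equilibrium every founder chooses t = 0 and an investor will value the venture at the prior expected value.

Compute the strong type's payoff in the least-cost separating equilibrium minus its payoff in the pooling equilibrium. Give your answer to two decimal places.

593.05

Least-cost separating signal: t* solves 449 = 1775 − 189·t*, so t* = (1775 − 449)/189 ≈ 7.0159.
Strong type's separating payoff: 1775 − 61 × t* = 1775 − 61 × (1775 − 449)/189 = 1775 − 80886/189 ≈ 1347.0317.
Pooling payoff: 0.23 × 1775 + 0.77 × 449 = 753.98.
Difference: 1347.0317 − 753.98 = 593.0517, i.e. 593.05 to two decimal places.
The strong type prefers to separate.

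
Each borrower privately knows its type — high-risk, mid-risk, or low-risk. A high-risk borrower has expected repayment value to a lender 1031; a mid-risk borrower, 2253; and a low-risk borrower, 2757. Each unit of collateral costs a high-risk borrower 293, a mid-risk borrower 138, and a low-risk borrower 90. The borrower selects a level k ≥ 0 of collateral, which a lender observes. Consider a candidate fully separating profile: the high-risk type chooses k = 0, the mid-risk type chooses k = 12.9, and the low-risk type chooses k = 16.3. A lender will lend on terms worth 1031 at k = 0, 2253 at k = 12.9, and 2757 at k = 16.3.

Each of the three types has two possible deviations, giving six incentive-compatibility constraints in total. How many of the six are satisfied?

4

Mid-risk (own payoff 2253 − 138×12.9 = 472.8): to k=0 gives 1031 → profitable ✗; to k=16.3 gives 2757 − 138×16.3 = 507.6 → profitable ✗.
High-risk (own payoff 1031): to k=12.9 gives 2253 − 293×12.9 = -1526.7 → no gain ✓; to k=16.3 gives 2757 − 293×16.3 = -2018.9 → no gain ✓.
Low-risk (own payoff 2757 − 90×16.3 = 1290): to k=0 gives 1031 → no gain ✓; to k=12.9 gives 2253 − 90×12.9 = 1092 → no gain ✓.
4 of the 6 constraints hold; not an equilibrium.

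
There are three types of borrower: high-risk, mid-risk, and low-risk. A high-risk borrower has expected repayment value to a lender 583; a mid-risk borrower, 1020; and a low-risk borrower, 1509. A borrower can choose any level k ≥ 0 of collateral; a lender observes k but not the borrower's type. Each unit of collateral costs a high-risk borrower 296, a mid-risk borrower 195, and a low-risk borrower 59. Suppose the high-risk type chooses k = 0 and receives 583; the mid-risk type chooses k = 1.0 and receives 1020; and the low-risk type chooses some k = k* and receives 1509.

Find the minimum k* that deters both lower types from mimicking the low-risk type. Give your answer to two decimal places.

High-risk type (on-path payoff 583) won't mimic when 583 ≥ 1509 − 296·k*, i.e. k* ≥ 3.13.
Mid-risk type (on-path payoff 1020 − 195×1.0 = 825) won't mimic when 825 ≥ 1509 − 195·k*, i.e. k* ≥ 3.51.
Both must hold, so k* = max(3.13, 3.51) = 3.51. The mid-risk type's constraint binds.

3.51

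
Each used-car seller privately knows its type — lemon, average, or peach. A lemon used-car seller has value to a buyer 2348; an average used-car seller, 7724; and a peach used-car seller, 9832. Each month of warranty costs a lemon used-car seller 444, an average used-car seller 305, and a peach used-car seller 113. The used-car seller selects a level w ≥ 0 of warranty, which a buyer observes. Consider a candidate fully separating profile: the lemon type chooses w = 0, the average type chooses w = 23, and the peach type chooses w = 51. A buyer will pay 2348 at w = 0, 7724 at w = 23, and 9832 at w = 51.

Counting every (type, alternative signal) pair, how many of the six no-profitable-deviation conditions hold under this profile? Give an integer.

Peach (own payoff 9832 − 113×51 = 4069): to w=0 gives 2348 → no gain ✓; to w=23 gives 7724 − 113×23 = 5125 → profitable ✗.
Lemon (own payoff 2348): to w=23 gives 7724 − 444×23 = -2488 → no gain ✓; to w=51 gives 9832 − 444×51 = -12812 → no gain ✓.
Average (own payoff 7724 − 305×23 = 709): to w=0 gives 2348 → profitable ✗; to w=51 gives 9832 − 305×51 = -5723 → no gain ✓.
4 of the 6 constraints hold; not an equilibrium.

4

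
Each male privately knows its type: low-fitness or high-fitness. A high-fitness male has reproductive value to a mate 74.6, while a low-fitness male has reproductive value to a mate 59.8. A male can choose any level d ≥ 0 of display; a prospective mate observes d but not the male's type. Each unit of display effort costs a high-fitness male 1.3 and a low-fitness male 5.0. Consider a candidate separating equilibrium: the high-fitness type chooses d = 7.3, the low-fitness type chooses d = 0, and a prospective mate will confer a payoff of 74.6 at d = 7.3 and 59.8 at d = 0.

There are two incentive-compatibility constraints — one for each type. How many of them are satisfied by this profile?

High-fitness type: signal → 74.6 − 1.3 × 7.3 = 65.11; deviate to 0 → 59.8. IC holds (65.11 ≥ 59.8).
Low-fitness type: stay at 0 → 59.8; mimic → 74.6 − 5.0 × 7.3 = 38.1. IC holds (59.8 ≥ 38.1).
2 of 2 constraints hold, so this is a separating equilibrium.

2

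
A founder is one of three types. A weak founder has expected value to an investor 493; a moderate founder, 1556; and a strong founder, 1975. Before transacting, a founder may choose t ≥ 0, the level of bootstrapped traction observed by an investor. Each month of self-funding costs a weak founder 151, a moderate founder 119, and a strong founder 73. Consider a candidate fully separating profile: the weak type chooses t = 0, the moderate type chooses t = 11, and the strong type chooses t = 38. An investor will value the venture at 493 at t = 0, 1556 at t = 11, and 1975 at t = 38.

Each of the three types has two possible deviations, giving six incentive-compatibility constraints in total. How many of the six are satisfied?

Strong (own payoff 1975 − 73×38 = -799): to t=0 gives 493 → profitable ✗; to t=11 gives 1556 − 73×11 = 753 → profitable ✗.
Moderate (own payoff 1556 − 119×11 = 247): to t=0 gives 493 → profitable ✗; to t=38 gives 1975 − 119×38 = -2547 → no gain ✓.
Weak (own payoff 493): to t=11 gives 1556 − 151×11 = -105 → no gain ✓; to t=38 gives 1975 − 151×38 = -3763 → no gain ✓.
3 of the 6 constraints hold; not an equilibrium.

3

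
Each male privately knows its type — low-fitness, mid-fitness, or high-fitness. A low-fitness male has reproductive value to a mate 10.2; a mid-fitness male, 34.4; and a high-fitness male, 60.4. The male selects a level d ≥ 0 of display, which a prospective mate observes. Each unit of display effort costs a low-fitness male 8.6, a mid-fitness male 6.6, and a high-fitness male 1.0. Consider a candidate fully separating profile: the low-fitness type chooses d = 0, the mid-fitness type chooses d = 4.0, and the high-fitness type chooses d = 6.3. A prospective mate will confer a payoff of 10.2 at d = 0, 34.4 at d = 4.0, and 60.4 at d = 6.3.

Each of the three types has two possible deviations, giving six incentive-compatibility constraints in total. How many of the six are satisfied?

4

Low-fitness (own payoff 10.2): to d=4.0 gives 34.4 − 8.6×4.0 = 0 → no gain ✓; to d=6.3 gives 60.4 − 8.6×6.3 = 6.22 → no gain ✓.
Mid-fitness (own payoff 34.4 − 6.6×4.0 = 8): to d=0 gives 10.2 → profitable ✗; to d=6.3 gives 60.4 − 6.6×6.3 = 18.82 → profitable ✗.
High-fitness (own payoff 60.4 − 1.0×6.3 = 54.1): to d=0 gives 10.2 → no gain ✓; to d=4.0 gives 34.4 − 1.0×4.0 = 30.4 → no gain ✓.
4 of the 6 constraints hold; not an equilibrium.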